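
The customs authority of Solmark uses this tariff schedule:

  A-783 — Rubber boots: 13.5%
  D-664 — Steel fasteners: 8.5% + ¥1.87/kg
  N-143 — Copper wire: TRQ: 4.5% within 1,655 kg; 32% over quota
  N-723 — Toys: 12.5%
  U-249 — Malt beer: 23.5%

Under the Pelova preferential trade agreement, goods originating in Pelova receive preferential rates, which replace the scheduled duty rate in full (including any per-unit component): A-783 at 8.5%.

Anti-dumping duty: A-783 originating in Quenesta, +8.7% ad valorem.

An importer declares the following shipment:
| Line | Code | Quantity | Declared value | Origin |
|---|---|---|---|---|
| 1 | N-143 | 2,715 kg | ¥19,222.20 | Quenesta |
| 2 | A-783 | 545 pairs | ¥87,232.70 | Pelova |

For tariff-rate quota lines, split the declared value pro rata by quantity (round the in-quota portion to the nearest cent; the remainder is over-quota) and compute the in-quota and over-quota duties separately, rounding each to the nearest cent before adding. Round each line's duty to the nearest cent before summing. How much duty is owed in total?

Line 1 (N-143, Quenesta, 2,715 kg, ¥19,222.20):
Code N-143 is under a tariff-rate quota (threshold 1,655 kg). In-quota: 1,655 kg at 4.5%; over-quota: 1,060 kg at 32%.
Pro-rata value split: in-quota = ¥19,222.20 × 1,655/2,715 = ¥11,717.40; over-quota = ¥19,222.20 − ¥11,717.40 = ¥7,504.80.
In-quota duty = ¥11,717.40 × 4.5% = ¥527.28. Over-quota duty = ¥7,504.80 × 32% = ¥2,401.54.
Line duty = ¥527.28 + ¥2,401.54 = ¥2,928.82.
Line 2 (A-783, Pelova, 545 pairs, ¥87,232.70):
Base rate for A-783 is 13.5%.
Origin Pelova qualifies under the Solmark–Pelova agreement and A-783 is covered: preferential rate 8.5% applies instead.
The additional-duty order on A-783 targets Quenesta, not Pelova; it does not apply.
Duty = ¥87,232.70 × 8.5% = ¥7,414.78.
Total = ¥2,928.82 + ¥7,414.78 = ¥10,343.60.

¥10,343.60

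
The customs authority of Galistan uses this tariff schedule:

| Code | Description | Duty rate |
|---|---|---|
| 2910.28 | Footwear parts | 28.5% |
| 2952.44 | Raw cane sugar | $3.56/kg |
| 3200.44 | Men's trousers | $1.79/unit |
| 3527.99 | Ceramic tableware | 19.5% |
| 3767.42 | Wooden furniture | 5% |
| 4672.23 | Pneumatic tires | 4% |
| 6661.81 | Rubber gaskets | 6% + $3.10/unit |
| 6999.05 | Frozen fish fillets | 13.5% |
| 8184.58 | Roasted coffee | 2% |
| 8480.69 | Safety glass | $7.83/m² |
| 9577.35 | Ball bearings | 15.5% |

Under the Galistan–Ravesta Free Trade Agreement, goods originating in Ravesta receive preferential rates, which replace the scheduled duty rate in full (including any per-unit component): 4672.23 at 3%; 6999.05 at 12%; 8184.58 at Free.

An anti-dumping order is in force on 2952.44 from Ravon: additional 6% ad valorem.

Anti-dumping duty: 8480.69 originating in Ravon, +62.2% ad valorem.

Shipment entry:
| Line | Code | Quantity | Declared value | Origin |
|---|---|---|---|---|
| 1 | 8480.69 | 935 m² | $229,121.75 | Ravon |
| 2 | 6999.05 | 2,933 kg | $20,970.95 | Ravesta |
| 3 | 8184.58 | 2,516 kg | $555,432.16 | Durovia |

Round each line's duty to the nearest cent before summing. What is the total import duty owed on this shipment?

Line 1 (8480.69, Ravon, 935 m², $229,121.75):
Base rate for 8480.69 is $7.83/m².
Additional duty on 8480.69 from Ravon: +62.2% ad valorem. Applied ad valorem rate = 62.2%.
Duty = $229,121.75 × 62.2% + 935 × $7.83 = $149,834.78.
Line 2 (6999.05, Ravesta, 2,933 kg, $20,970.95):
Base rate for 6999.05 is 13.5%.
Origin Ravesta qualifies under the Galistan–Ravesta agreement and 6999.05 is covered: preferential rate 12% applies instead.
Duty = $20,970.95 × 12% = $2,516.51.
Line 3 (8184.58, Durovia, 2,516 kg, $555,432.16):
Base rate for 8184.58 is 2%.
8184.58 has an FTA preferential rate, but origin Durovia is not Ravesta; base rate stands.
Duty = $555,432.16 × 2% = $11,108.64.
Total = $149,834.78 + $2,516.51 + $11,108.64 = $163,459.93.

$163,459.93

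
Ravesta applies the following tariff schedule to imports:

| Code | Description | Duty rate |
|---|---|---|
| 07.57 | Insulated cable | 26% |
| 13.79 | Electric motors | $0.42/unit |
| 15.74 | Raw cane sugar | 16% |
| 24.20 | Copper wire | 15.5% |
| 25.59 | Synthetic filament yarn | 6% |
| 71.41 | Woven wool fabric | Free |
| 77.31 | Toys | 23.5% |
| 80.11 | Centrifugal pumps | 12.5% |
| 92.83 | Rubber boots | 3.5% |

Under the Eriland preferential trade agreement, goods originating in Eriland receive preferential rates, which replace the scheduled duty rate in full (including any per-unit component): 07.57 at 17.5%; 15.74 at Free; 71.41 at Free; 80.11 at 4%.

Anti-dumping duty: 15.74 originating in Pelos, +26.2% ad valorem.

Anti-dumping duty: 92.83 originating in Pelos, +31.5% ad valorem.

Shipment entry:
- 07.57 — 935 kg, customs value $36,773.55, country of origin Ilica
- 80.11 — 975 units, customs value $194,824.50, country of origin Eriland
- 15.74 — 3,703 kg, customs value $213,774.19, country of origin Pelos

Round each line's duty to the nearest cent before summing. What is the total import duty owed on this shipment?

Line 1 (07.57, Ilica, 935 kg, $36,773.55):
Base rate for 07.57 is 26%.
07.57 has an FTA preferential rate, but origin Ilica is not Eriland; base rate stands.
Duty = $36,773.55 × 26% = $9,561.12.
Line 2 (80.11, Eriland, 975 units, $194,824.50):
Base rate for 80.11 is 12.5%.
Origin Eriland qualifies under the Ravesta–Eriland agreement and 80.11 is covered: preferential rate 4% applies instead.
Duty = $194,824.50 × 4% = $7,792.98.
Line 3 (15.74, Pelos, 3,703 kg, $213,774.19):
Base rate for 15.74 is 16%.
15.74 has an FTA preferential rate, but origin Pelos is not Eriland; base rate stands.
Additional duty on 15.74 from Pelos: +26.2%. Applied ad valorem rate: 16% + 26.2% = 42.2%.
Duty = $213,774.19 × 42.2% = $90,212.71.
Total = $9,561.12 + $7,792.98 + $90,212.71 = $107,566.81.

$107,566.81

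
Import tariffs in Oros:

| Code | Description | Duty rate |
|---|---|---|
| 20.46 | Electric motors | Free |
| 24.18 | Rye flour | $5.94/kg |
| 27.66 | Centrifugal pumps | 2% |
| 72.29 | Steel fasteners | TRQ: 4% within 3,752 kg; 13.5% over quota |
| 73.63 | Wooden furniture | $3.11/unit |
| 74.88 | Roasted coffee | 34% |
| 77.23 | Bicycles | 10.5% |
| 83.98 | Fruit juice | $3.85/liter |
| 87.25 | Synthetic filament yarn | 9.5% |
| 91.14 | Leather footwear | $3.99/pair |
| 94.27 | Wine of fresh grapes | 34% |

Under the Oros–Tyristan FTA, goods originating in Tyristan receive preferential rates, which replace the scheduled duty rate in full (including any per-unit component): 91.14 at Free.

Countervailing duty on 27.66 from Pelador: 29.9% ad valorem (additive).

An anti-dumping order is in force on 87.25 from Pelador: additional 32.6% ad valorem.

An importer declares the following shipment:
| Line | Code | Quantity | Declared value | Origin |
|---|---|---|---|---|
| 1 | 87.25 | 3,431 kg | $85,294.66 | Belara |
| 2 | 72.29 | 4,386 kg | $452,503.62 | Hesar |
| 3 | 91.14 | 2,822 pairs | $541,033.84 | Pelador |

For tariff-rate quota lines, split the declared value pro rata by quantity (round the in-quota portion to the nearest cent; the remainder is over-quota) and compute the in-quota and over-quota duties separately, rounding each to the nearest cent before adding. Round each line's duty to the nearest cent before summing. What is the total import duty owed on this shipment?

Line 1 (87.25, Belara, 3,431 kg, $85,294.66):
Base rate for 87.25 is 9.5%.
The additional-duty order on 87.25 targets Pelador, not Belara; it does not apply.
Duty = $85,294.66 × 9.5% = $8,102.99.
Line 2 (72.29, Hesar, 4,386 kg, $452,503.62):
Code 72.29 is under a tariff-rate quota (threshold 3,752 kg). In-quota: 3,752 kg at 4%; over-quota: 634 kg at 13.5%.
Pro-rata value split: in-quota = $452,503.62 × 3,752/4,386 = $387,093.84; over-quota = $452,503.62 − $387,093.84 = $65,409.78.
In-quota duty = $387,093.84 × 4% = $15,483.75. Over-quota duty = $65,409.78 × 13.5% = $8,830.32.
Line duty = $15,483.75 + $8,830.32 = $24,314.07.
Line 3 (91.14, Pelador, 2,822 pairs, $541,033.84):
Base rate for 91.14 is $3.99/pair.
91.14 has an FTA preferential rate, but origin Pelador is not Tyristan; base rate stands.
Duty = 2,822 × $3.99 = $11,259.78.
Total = $8,102.99 + $24,314.07 + $11,259.78 = $43,676.84.

$43,676.84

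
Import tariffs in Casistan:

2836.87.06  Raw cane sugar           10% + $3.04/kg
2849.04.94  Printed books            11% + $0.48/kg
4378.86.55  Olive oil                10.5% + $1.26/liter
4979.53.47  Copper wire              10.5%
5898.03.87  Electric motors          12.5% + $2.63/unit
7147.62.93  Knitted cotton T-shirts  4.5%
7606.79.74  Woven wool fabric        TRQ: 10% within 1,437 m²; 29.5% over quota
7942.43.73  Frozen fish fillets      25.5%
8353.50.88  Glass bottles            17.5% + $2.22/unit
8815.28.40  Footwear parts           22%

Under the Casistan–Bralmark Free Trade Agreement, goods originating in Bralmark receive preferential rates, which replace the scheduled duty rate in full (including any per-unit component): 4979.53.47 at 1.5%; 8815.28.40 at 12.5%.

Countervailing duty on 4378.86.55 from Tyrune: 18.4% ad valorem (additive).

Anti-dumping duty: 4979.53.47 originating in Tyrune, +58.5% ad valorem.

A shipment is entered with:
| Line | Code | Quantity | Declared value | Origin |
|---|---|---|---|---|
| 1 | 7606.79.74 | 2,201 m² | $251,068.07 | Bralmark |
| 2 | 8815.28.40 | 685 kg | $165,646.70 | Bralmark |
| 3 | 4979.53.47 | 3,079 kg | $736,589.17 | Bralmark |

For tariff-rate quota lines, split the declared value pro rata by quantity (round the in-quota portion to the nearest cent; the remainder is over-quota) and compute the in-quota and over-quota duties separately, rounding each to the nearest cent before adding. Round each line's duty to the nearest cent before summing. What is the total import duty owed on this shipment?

$73,855.64

Line 1 (7606.79.74, Bralmark, 2,201 m², $251,068.07):
Code 7606.79.74 is under a tariff-rate quota (threshold 1,437 m²). In-quota: 1,437 m² at 10%; over-quota: 764 m² at 29.5%.
Pro-rata value split: in-quota = $251,068.07 × 1,437/2,201 = $163,918.59; over-quota = $251,068.07 − $163,918.59 = $87,149.48.
In-quota duty = $163,918.59 × 10% = $16,391.86. Over-quota duty = $87,149.48 × 29.5% = $25,709.10.
Line duty = $16,391.86 + $25,709.10 = $42,100.96.
Line 2 (8815.28.40, Bralmark, 685 kg, $165,646.70):
Base rate for 8815.28.40 is 22%.
Origin Bralmark qualifies under the Casistan–Bralmark agreement and 8815.28.40 is covered: preferential rate 12.5% applies instead.
Duty = $165,646.70 × 12.5% = $20,705.84.
Line 3 (4979.53.47, Bralmark, 3,079 kg, $736,589.17):
Base rate for 4979.53.47 is 10.5%.
Origin Bralmark qualifies under the Casistan–Bralmark agreement and 4979.53.47 is covered: preferential rate 1.5% applies instead.
The additional-duty order on 4979.53.47 targets Tyrune, not Bralmark; it does not apply.
Duty = $736,589.17 × 1.5% = $11,048.84.
Total = $42,100.96 + $20,705.84 + $11,048.84 = $73,855.64.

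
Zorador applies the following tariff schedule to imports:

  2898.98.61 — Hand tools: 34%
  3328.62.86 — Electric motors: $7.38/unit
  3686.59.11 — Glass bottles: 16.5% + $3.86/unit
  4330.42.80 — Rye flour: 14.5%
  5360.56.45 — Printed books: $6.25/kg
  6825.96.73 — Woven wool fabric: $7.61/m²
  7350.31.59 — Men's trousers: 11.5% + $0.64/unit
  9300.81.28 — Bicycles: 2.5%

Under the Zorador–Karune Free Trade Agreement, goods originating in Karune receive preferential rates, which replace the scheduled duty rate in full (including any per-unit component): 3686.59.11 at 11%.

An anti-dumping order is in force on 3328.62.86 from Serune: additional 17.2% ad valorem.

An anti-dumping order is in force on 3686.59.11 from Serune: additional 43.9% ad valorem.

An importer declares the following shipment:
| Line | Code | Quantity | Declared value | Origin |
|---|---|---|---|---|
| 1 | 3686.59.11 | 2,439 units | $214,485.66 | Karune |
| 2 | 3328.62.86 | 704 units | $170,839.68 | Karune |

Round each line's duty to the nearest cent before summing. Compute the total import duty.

$28,788.94

Line 1 (3686.59.11, Karune, 2,439 units, $214,485.66):
Base rate for 3686.59.11 is 16.5% + $3.86/unit.
Origin Karune qualifies under the Zorador–Karune agreement and 3686.59.11 is covered: preferential rate 11% applies instead.
The additional-duty order on 3686.59.11 targets Serune, not Karune; it does not apply.
Duty = $214,485.66 × 11% = $23,593.42.
Line 2 (3328.62.86, Karune, 704 units, $170,839.68):
Base rate for 3328.62.86 is $7.38/unit.
Origin Karune is the FTA partner but 3328.62.86 is not on the preference list; base rate stands.
The additional-duty order on 3328.62.86 targets Serune, not Karune; it does not apply.
Duty = 704 × $7.38 = $5,195.52.
Total = $23,593.42 + $5,195.52 = $28,788.94.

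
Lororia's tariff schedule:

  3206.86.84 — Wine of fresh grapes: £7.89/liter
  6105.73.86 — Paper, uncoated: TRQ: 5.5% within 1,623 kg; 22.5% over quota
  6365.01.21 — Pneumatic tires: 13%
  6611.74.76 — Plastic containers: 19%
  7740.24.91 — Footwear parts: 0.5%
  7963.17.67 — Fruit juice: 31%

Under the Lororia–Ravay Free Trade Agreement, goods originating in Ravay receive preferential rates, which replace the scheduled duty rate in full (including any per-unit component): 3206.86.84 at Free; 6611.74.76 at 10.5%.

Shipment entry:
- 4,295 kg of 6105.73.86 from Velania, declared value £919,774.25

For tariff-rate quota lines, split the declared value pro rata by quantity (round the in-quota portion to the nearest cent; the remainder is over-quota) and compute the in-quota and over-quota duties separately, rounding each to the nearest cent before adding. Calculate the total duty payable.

Line 1 (6105.73.86, Velania, 4,295 kg, £919,774.25):
Code 6105.73.86 is under a tariff-rate quota (threshold 1,623 kg). In-quota: 1,623 kg at 5.5%; over-quota: 2,672 kg at 22.5%.
Pro-rata value split: in-quota = £919,774.25 × 1,623/4,295 = £347,565.45; over-quota = £919,774.25 − £347,565.45 = £572,208.80.
In-quota duty = £347,565.45 × 5.5% = £19,116.10. Over-quota duty = £572,208.80 × 22.5% = £128,746.98.
Line duty = £19,116.10 + £128,746.98 = £147,863.08.

£147,863.08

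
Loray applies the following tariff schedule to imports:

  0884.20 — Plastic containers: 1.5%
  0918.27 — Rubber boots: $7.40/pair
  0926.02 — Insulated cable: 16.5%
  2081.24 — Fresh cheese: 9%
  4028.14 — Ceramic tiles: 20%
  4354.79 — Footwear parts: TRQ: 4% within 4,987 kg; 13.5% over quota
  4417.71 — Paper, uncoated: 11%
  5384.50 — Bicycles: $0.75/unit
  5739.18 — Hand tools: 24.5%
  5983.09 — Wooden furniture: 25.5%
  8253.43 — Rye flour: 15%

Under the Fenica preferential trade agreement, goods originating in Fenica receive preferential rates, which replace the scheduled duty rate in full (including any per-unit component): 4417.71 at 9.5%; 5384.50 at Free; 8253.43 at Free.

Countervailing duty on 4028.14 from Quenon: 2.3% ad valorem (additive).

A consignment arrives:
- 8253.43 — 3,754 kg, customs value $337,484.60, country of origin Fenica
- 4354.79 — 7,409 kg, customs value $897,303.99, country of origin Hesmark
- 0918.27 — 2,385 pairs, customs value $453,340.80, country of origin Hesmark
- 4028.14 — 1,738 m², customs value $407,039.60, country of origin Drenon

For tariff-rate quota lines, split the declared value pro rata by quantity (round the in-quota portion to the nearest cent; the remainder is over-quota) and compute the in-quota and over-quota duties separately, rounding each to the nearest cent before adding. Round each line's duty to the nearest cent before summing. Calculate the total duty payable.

Line 1 (8253.43, Fenica, 3,754 kg, $337,484.60):
Base rate for 8253.43 is 15%.
Origin Fenica qualifies under the Loray–Fenica agreement and 8253.43 is covered: preferential rate Free applies instead.
Duty = $337,484.60 × 0% = $0.00.
Line 2 (4354.79, Hesmark, 7,409 kg, $897,303.99):
Code 4354.79 is under a tariff-rate quota (threshold 4,987 kg). In-quota: 4,987 kg at 4%; over-quota: 2,422 kg at 13.5%.
Pro-rata value split: in-quota = $897,303.99 × 4,987/7,409 = $603,975.57; over-quota = $897,303.99 − $603,975.57 = $293,328.42.
In-quota duty = $603,975.57 × 4% = $24,159.02. Over-quota duty = $293,328.42 × 13.5% = $39,599.34.
Line duty = $24,159.02 + $39,599.34 = $63,758.36.
Line 3 (0918.27, Hesmark, 2,385 pairs, $453,340.80):
Base rate for 0918.27 is $7.40/pair.
Duty = 2,385 × $7.40 = $17,649.00.
Line 4 (4028.14, Drenon, 1,738 m², $407,039.60):
Base rate for 4028.14 is 20%.
The additional-duty order on 4028.14 targets Quenon, not Drenon; it does not apply.
Duty = $407,039.60 × 20% = $81,407.92.
Total = $0.00 + $63,758.36 + $17,649.00 + $81,407.92 = $162,815.28.

$162,815.28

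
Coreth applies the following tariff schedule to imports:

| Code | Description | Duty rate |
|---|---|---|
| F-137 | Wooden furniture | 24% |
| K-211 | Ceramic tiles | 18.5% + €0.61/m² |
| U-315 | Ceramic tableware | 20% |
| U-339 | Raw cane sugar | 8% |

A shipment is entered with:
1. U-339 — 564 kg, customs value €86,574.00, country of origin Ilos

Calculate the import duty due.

€6,925.92

Line 1 (U-339, Ilos, 564 kg, €86,574.00):
Base rate for U-339 is 8%.
Duty = €86,574.00 × 8% = €6,925.92.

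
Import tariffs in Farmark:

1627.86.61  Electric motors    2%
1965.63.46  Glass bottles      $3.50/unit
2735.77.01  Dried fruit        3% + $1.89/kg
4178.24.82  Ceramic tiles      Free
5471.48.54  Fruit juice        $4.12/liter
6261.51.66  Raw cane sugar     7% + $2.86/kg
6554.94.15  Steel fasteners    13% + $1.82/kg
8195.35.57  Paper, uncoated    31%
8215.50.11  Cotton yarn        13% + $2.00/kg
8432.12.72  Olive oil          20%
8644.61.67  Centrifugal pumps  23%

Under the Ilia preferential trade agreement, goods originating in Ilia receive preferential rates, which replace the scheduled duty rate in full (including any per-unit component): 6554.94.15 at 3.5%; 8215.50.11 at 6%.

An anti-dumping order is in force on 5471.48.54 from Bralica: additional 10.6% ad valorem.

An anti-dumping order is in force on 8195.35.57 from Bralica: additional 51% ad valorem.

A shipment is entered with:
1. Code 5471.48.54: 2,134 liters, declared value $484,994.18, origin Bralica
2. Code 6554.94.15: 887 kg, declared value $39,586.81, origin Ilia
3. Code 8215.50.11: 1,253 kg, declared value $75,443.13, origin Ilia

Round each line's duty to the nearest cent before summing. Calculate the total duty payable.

Line 1 (5471.48.54, Bralica, 2,134 liters, $484,994.18):
Base rate for 5471.48.54 is $4.12/liter.
Additional duty on 5471.48.54 from Bralica: +10.6% ad valorem. Applied ad valorem rate = 10.6%.
Duty = $484,994.18 × 10.6% + 2,134 × $4.12 = $60,201.46.
Line 2 (6554.94.15, Ilia, 887 kg, $39,586.81):
Base rate for 6554.94.15 is 13% + $1.82/kg.
Origin Ilia qualifies under the Farmark–Ilia agreement and 6554.94.15 is covered: preferential rate 3.5% applies instead.
Duty = $39,586.81 × 3.5% = $1,385.54.
Line 3 (8215.50.11, Ilia, 1,253 kg, $75,443.13):
Base rate for 8215.50.11 is 13% + $2.00/kg.
Origin Ilia qualifies under the Farmark–Ilia agreement and 8215.50.11 is covered: preferential rate 6% applies instead.
Duty = $75,443.13 × 6% = $4,526.59.
Total = $60,201.46 + $1,385.54 + $4,526.59 = $66,113.59.

$66,113.59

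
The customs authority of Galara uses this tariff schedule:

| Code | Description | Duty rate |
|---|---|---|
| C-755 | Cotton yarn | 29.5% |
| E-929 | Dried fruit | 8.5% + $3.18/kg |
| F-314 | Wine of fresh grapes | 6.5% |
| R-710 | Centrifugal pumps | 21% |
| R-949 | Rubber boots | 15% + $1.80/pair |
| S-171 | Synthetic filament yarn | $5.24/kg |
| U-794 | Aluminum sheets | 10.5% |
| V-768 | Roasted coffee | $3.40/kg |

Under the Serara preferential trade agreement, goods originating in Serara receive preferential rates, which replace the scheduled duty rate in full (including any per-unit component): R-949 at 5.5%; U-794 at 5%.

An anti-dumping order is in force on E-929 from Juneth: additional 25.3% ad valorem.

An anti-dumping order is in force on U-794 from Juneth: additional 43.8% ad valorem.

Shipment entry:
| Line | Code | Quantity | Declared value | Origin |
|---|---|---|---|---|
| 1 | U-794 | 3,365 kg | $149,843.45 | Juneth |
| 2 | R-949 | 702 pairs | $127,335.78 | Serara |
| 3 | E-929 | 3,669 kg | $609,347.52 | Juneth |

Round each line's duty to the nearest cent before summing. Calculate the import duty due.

Line 1 (U-794, Juneth, 3,365 kg, $149,843.45):
Base rate for U-794 is 10.5%.
U-794 has an FTA preferential rate, but origin Juneth is not Serara; base rate stands.
Additional duty on U-794 from Juneth: +43.8%. Applied ad valorem rate: 10.5% + 43.8% = 54.3%.
Duty = $149,843.45 × 54.3% = $81,364.99.
Line 2 (R-949, Serara, 702 pairs, $127,335.78):
Base rate for R-949 is 15% + $1.80/pair.
Origin Serara qualifies under the Galara–Serara agreement and R-949 is covered: preferential rate 5.5% applies instead.
Duty = $127,335.78 × 5.5% = $7,003.47.
Line 3 (E-929, Juneth, 3,669 kg, $609,347.52):
Base rate for E-929 is 8.5% + $3.18/kg.
Additional duty on E-929 from Juneth: +25.3%. Applied ad valorem rate: 8.5% + 25.3% = 33.8%.
Duty = $609,347.52 × 33.8% + 3,669 × $3.18 = $217,626.88.
Total = $81,364.99 + $7,003.47 + $217,626.88 = $305,995.34.

$305,995.34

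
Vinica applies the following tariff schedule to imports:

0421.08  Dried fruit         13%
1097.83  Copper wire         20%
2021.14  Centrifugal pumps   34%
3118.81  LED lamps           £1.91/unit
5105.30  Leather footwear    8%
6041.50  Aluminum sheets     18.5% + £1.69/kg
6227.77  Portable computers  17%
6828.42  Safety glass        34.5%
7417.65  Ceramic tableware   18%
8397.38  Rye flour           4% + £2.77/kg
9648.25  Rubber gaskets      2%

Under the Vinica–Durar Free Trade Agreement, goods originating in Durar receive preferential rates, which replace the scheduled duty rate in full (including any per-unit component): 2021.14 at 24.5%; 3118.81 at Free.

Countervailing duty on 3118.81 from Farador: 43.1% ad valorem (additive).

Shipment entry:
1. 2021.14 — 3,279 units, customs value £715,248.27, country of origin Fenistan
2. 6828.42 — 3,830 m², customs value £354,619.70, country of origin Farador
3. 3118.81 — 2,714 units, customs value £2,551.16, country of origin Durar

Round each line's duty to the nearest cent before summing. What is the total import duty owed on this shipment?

Line 1 (2021.14, Fenistan, 3,279 units, £715,248.27):
Base rate for 2021.14 is 34%.
2021.14 has an FTA preferential rate, but origin Fenistan is not Durar; base rate stands.
Duty = £715,248.27 × 34% = £243,184.41.
Line 2 (6828.42, Farador, 3,830 m², £354,619.70):
Base rate for 6828.42 is 34.5%.
Duty = £354,619.70 × 34.5% = £122,343.80.
Line 3 (3118.81, Durar, 2,714 units, £2,551.16):
Base rate for 3118.81 is £1.91/unit.
Origin Durar qualifies under the Vinica–Durar agreement and 3118.81 is covered: preferential rate Free applies instead.
The additional-duty order on 3118.81 targets Farador, not Durar; it does not apply.
Duty = £2,551.16 × 0% = £0.00.
Total = £243,184.41 + £122,343.80 + £0.00 = £365,528.21.

£365,528.21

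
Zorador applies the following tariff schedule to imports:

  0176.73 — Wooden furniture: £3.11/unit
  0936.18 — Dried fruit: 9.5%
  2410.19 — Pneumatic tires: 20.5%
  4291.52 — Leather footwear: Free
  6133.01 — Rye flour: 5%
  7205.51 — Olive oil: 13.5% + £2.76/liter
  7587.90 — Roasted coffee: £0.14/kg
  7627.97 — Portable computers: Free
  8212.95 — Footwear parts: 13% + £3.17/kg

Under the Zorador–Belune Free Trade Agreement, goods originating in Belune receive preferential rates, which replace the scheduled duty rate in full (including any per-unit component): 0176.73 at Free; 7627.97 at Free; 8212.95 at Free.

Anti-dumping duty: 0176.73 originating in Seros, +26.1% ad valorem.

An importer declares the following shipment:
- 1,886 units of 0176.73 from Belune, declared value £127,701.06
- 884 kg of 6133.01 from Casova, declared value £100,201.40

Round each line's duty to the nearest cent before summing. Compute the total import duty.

£5,010.07

Line 1 (0176.73, Belune, 1,886 units, £127,701.06):
Base rate for 0176.73 is £3.11/unit.
Origin Belune qualifies under the Zorador–Belune agreement and 0176.73 is covered: preferential rate Free applies instead.
The additional-duty order on 0176.73 targets Seros, not Belune; it does not apply.
Duty = £127,701.06 × 0% = £0.00.
Line 2 (6133.01, Casova, 884 kg, £100,201.40):
Base rate for 6133.01 is 5%.
Duty = £100,201.40 × 5% = £5,010.07.
Total = £0.00 + £5,010.07 = £5,010.07.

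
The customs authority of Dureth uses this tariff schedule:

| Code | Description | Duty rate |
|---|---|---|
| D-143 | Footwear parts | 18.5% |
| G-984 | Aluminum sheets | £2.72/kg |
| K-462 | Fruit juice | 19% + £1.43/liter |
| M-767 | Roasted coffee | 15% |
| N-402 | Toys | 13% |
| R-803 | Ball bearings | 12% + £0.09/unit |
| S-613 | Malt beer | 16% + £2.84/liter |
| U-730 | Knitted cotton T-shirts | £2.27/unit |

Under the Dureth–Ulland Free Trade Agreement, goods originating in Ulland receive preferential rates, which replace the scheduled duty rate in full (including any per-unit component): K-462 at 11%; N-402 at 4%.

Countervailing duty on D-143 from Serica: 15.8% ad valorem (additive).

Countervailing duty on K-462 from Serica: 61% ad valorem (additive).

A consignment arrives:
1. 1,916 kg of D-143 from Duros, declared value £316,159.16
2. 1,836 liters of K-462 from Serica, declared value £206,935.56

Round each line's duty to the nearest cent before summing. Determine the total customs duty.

£226,663.37

Line 1 (D-143, Duros, 1,916 kg, £316,159.16):
Base rate for D-143 is 18.5%.
The additional-duty order on D-143 targets Serica, not Duros; it does not apply.
Duty = £316,159.16 × 18.5% = £58,489.44.
Line 2 (K-462, Serica, 1,836 liters, £206,935.56):
Base rate for K-462 is 19% + £1.43/liter.
K-462 has an FTA preferential rate, but origin Serica is not Ulland; base rate stands.
Additional duty on K-462 from Serica: +61%. Applied ad valorem rate: 19% + 61% = 80%.
Duty = £206,935.56 × 80% + 1,836 × £1.43 = £168,173.93.
Total = £58,489.44 + £168,173.93 = £226,663.37.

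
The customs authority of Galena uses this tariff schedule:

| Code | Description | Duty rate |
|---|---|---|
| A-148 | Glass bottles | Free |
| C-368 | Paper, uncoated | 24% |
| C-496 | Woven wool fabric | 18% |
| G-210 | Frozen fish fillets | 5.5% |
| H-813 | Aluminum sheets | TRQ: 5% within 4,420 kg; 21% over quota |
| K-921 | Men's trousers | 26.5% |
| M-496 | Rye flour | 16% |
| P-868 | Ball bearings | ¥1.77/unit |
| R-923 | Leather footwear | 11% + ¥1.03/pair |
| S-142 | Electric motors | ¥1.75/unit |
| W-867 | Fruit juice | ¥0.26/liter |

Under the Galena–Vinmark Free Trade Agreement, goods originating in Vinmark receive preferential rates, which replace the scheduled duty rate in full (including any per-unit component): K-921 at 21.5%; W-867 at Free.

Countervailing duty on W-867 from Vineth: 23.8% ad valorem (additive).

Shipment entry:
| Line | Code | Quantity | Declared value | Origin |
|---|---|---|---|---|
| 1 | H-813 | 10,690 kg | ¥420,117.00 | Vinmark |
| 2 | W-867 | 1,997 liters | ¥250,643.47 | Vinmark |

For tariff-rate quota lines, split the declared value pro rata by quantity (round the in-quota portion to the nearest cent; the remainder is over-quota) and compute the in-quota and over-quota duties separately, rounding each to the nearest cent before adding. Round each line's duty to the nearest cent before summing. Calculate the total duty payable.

Line 1 (H-813, Vinmark, 10,690 kg, ¥420,117.00):
Code H-813 is under a tariff-rate quota (threshold 4,420 kg). In-quota: 4,420 kg at 5%; over-quota: 6,270 kg at 21%.
Pro-rata value split: in-quota = ¥420,117.00 × 4,420/10,690 = ¥173,706.00; over-quota = ¥420,117.00 − ¥173,706.00 = ¥246,411.00.
In-quota duty = ¥173,706.00 × 5% = ¥8,685.30. Over-quota duty = ¥246,411.00 × 21% = ¥51,746.31.
Line duty = ¥8,685.30 + ¥51,746.31 = ¥60,431.61.
Line 2 (W-867, Vinmark, 1,997 liters, ¥250,643.47):
Base rate for W-867 is ¥0.26/liter.
Origin Vinmark qualifies under the Galena–Vinmark agreement and W-867 is covered: preferential rate Free applies instead.
The additional-duty order on W-867 targets Vineth, not Vinmark; it does not apply.
Duty = ¥250,643.47 × 0% = ¥0.00.
Total = ¥60,431.61 + ¥0.00 = ¥60,431.61.

¥60,431.61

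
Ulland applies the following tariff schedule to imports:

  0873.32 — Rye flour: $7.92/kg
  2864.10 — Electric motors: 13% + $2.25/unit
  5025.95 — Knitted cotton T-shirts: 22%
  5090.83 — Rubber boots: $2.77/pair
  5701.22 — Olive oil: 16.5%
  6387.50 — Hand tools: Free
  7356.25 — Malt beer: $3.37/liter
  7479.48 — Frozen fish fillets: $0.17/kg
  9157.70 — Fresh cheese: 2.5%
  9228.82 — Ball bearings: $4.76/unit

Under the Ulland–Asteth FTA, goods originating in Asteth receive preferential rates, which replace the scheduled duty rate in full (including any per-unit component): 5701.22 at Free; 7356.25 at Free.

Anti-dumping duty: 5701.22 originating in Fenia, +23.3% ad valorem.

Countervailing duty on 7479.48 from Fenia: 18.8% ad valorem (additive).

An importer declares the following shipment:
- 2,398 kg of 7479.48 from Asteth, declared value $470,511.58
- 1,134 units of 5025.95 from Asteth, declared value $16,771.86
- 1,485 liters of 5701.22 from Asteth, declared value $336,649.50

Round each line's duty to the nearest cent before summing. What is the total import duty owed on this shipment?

$4,097.47

Line 1 (7479.48, Asteth, 2,398 kg, $470,511.58):
Base rate for 7479.48 is $0.17/kg.
Origin Asteth is the FTA partner but 7479.48 is not on the preference list; base rate stands.
The additional-duty order on 7479.48 targets Fenia, not Asteth; it does not apply.
Duty = 2,398 × $0.17 = $407.66.
Line 2 (5025.95, Asteth, 1,134 units, $16,771.86):
Base rate for 5025.95 is 22%.
Origin Asteth is the FTA partner but 5025.95 is not on the preference list; base rate stands.
Duty = $16,771.86 × 22% = $3,689.81.
Line 3 (5701.22, Asteth, 1,485 liters, $336,649.50):
Base rate for 5701.22 is 16.5%.
Origin Asteth qualifies under the Ulland–Asteth agreement and 5701.22 is covered: preferential rate Free applies instead.
The additional-duty order on 5701.22 targets Fenia, not Asteth; it does not apply.
Duty = $336,649.50 × 0% = $0.00.
Total = $407.66 + $3,689.81 + $0.00 = $4,097.47.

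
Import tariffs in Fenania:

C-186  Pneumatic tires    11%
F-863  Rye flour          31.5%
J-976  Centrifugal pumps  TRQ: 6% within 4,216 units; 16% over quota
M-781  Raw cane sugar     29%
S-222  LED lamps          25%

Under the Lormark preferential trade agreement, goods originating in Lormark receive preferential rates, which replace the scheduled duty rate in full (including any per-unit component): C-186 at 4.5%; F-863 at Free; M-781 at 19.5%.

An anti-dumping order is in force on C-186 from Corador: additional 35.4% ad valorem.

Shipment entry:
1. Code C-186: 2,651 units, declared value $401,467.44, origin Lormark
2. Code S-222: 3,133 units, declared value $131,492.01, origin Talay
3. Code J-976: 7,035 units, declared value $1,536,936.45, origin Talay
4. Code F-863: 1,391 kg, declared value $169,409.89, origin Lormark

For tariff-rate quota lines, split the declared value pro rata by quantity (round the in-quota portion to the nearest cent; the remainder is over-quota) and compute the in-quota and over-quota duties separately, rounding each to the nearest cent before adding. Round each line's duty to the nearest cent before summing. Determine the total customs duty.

$204,741.91

Line 1 (C-186, Lormark, 2,651 units, $401,467.44):
Base rate for C-186 is 11%.
Origin Lormark qualifies under the Fenania–Lormark agreement and C-186 is covered: preferential rate 4.5% applies instead.
The additional-duty order on C-186 targets Corador, not Lormark; it does not apply.
Duty = $401,467.44 × 4.5% = $18,066.03.
Line 2 (S-222, Talay, 3,133 units, $131,492.01):
Base rate for S-222 is 25%.
Duty = $131,492.01 × 25% = $32,873.00.
Line 3 (J-976, Talay, 7,035 units, $1,536,936.45):
Code J-976 is under a tariff-rate quota (threshold 4,216 units). In-quota: 4,216 units at 6%; over-quota: 2,819 units at 16%.
Pro-rata value split: in-quota = $1,536,936.45 × 4,216/7,035 = $921,069.52; over-quota = $1,536,936.45 − $921,069.52 = $615,866.93.
In-quota duty = $921,069.52 × 6% = $55,264.17. Over-quota duty = $615,866.93 × 16% = $98,538.71.
Line duty = $55,264.17 + $98,538.71 = $153,802.88.
Line 4 (F-863, Lormark, 1,391 kg, $169,409.89):
Base rate for F-863 is 31.5%.
Origin Lormark qualifies under the Fenania–Lormark agreement and F-863 is covered: preferential rate Free applies instead.
Duty = $169,409.89 × 0% = $0.00.
Total = $18,066.03 + $32,873.00 + $153,802.88 + $0.00 = $204,741.91.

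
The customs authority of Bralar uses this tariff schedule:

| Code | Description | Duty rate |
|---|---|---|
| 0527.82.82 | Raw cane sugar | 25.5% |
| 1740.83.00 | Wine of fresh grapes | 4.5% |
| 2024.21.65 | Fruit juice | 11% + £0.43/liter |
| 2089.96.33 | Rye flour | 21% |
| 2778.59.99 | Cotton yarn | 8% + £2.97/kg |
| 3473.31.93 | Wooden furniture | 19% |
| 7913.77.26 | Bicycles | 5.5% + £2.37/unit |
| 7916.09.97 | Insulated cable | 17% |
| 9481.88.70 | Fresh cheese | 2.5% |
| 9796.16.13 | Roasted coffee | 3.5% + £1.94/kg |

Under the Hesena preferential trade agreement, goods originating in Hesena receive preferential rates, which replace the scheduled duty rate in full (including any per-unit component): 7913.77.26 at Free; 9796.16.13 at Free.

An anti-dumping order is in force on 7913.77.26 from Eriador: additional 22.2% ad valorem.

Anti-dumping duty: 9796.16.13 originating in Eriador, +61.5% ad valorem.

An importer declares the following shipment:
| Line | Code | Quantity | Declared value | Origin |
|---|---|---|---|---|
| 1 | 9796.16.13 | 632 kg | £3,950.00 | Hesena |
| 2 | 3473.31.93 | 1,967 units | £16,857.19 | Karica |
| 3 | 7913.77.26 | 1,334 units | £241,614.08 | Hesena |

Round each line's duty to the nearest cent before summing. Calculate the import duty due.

£3,202.87

Line 1 (9796.16.13, Hesena, 632 kg, £3,950.00):
Base rate for 9796.16.13 is 3.5% + £1.94/kg.
Origin Hesena qualifies under the Bralar–Hesena agreement and 9796.16.13 is covered: preferential rate Free applies instead.
The additional-duty order on 9796.16.13 targets Eriador, not Hesena; it does not apply.
Duty = £3,950.00 × 0% = £0.00.
Line 2 (3473.31.93, Karica, 1,967 units, £16,857.19):
Base rate for 3473.31.93 is 19%.
Duty = £16,857.19 × 19% = £3,202.87.
Line 3 (7913.77.26, Hesena, 1,334 units, £241,614.08):
Base rate for 7913.77.26 is 5.5% + £2.37/unit.
Origin Hesena qualifies under the Bralar–Hesena agreement and 7913.77.26 is covered: preferential rate Free applies instead.
The additional-duty order on 7913.77.26 targets Eriador, not Hesena; it does not apply.
Duty = £241,614.08 × 0% = £0.00.
Total = £0.00 + £3,202.87 + £0.00 = £3,202.87.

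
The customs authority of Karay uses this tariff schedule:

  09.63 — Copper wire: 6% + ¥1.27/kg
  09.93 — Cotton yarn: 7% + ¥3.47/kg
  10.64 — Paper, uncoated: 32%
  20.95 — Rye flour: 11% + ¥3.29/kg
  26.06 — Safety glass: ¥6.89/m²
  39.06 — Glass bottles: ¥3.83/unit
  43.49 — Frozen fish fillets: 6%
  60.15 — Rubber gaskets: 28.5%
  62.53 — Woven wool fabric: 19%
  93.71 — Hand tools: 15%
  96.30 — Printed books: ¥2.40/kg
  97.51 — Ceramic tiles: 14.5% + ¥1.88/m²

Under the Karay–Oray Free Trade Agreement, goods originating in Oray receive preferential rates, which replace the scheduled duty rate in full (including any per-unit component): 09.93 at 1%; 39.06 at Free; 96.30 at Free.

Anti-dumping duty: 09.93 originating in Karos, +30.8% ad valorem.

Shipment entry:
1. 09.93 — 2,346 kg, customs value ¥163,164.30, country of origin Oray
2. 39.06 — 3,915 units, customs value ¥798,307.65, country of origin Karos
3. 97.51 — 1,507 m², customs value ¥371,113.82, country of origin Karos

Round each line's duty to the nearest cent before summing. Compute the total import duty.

Line 1 (09.93, Oray, 2,346 kg, ¥163,164.30):
Base rate for 09.93 is 7% + ¥3.47/kg.
Origin Oray qualifies under the Karay–Oray agreement and 09.93 is covered: preferential rate 1% applies instead.
The additional-duty order on 09.93 targets Karos, not Oray; it does not apply.
Duty = ¥163,164.30 × 1% = ¥1,631.64.
Line 2 (39.06, Karos, 3,915 units, ¥798,307.65):
Base rate for 39.06 is ¥3.83/unit.
39.06 has an FTA preferential rate, but origin Karos is not Oray; base rate stands.
Duty = 3,915 × ¥3.83 = ¥14,994.45.
Line 3 (97.51, Karos, 1,507 m², ¥371,113.82):
Base rate for 97.51 is 14.5% + ¥1.88/m².
Duty = ¥371,113.82 × 14.5% + 1,507 × ¥1.88 = ¥56,644.66.
Total = ¥1,631.64 + ¥14,994.45 + ¥56,644.66 = ¥73,270.75.

¥73,270.75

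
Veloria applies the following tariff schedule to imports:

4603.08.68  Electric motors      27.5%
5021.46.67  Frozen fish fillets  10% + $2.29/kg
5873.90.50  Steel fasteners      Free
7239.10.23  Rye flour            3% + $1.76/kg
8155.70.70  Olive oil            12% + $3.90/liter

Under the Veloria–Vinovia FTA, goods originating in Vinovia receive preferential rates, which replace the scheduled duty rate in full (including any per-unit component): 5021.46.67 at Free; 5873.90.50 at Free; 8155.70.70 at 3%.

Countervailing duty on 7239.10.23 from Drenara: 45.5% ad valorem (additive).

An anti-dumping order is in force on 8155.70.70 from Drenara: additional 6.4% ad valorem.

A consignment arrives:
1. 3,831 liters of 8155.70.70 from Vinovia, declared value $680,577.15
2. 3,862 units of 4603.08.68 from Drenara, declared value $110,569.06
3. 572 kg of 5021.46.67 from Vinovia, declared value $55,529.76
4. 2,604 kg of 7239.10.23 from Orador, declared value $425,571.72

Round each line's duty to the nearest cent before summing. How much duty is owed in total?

$68,173.99

Line 1 (8155.70.70, Vinovia, 3,831 liters, $680,577.15):
Base rate for 8155.70.70 is 12% + $3.90/liter.
Origin Vinovia qualifies under the Veloria–Vinovia agreement and 8155.70.70 is covered: preferential rate 3% applies instead.
The additional-duty order on 8155.70.70 targets Drenara, not Vinovia; it does not apply.
Duty = $680,577.15 × 3% = $20,417.31.
Line 2 (4603.08.68, Drenara, 3,862 units, $110,569.06):
Base rate for 4603.08.68 is 27.5%.
Duty = $110,569.06 × 27.5% = $30,406.49.
Line 3 (5021.46.67, Vinovia, 572 kg, $55,529.76):
Base rate for 5021.46.67 is 10% + $2.29/kg.
Origin Vinovia qualifies under the Veloria–Vinovia agreement and 5021.46.67 is covered: preferential rate Free applies instead.
Duty = $55,529.76 × 0% = $0.00.
Line 4 (7239.10.23, Orador, 2,604 kg, $425,571.72):
Base rate for 7239.10.23 is 3% + $1.76/kg.
The additional-duty order on 7239.10.23 targets Drenara, not Orador; it does not apply.
Duty = $425,571.72 × 3% + 2,604 × $1.76 = $17,350.19.
Total = $20,417.31 + $30,406.49 + $0.00 + $17,350.19 = $68,173.99.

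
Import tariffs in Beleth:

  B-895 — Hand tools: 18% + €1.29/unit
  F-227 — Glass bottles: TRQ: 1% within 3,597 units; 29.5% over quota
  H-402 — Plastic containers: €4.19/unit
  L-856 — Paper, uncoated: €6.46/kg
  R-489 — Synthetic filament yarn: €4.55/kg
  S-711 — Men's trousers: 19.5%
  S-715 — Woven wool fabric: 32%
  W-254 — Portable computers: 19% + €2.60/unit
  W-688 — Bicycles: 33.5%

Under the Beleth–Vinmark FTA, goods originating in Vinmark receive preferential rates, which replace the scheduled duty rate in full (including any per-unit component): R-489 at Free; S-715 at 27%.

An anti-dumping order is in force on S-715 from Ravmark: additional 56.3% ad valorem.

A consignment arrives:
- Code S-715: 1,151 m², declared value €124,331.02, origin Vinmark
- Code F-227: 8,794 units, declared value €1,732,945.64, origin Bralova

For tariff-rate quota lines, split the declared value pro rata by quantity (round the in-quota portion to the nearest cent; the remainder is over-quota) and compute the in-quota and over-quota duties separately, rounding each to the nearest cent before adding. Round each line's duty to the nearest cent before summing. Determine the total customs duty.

Line 1 (S-715, Vinmark, 1,151 m², €124,331.02):
Base rate for S-715 is 32%.
Origin Vinmark qualifies under the Beleth–Vinmark agreement and S-715 is covered: preferential rate 27% applies instead.
The additional-duty order on S-715 targets Ravmark, not Vinmark; it does not apply.
Duty = €124,331.02 × 27% = €33,569.38.
Line 2 (F-227, Bralova, 8,794 units, €1,732,945.64):
Code F-227 is under a tariff-rate quota (threshold 3,597 units). In-quota: 3,597 units at 1%; over-quota: 5,197 units at 29.5%.
Pro-rata value split: in-quota = €1,732,945.64 × 3,597/8,794 = €708,824.82; over-quota = €1,732,945.64 − €708,824.82 = €1,024,120.82.
In-quota duty = €708,824.82 × 1% = €7,088.25. Over-quota duty = €1,024,120.82 × 29.5% = €302,115.64.
Line duty = €7,088.25 + €302,115.64 = €309,203.89.
Total = €33,569.38 + €309,203.89 = €342,773.27.

€342,773.27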